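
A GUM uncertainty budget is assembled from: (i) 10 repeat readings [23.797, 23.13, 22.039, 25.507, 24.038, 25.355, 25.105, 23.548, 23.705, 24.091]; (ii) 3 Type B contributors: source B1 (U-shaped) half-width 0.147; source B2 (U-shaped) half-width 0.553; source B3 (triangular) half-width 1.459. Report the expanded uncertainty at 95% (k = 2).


mean = (23.797 + 23.13 + 22.039 + 25.507 + 24.038 + 25.355 + 25.105 + 23.548 + 23.705 + 24.091) / 10 = 24.0315
s = sqrt(sum((x - mean)^2)/(n-1)) = 1.0678567
u_A = s / sqrt(n) = 1.0678567 / sqrt(10) = 0.33768594
u_B1 = 0.147 / sqrt(2) = 0.1039447
u_B2 = 0.553 / sqrt(2) = 0.39103005
u_B3 = 1.459 / sqrt(6) = 0.59563426
uc = sqrt(0.33768594^2 + 0.1039447^2 + 0.39103005^2 + 0.59563426^2) = 0.79531187
U = k * uc = 2 * 0.79531187
U = 1.5906

1.5906


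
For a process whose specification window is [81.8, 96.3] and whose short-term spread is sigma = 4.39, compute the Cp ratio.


Cp = (USL - LSL) / (6 * sigma)
= (96.3 - 81.8) / (6 * 4.39)
= 14.5000 / 26.3400
= 0.5505

0.5505


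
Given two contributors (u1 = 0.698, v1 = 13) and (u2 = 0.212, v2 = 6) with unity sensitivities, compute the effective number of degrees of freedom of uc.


uc = sqrt(u1^2 + u2^2) = sqrt(0.698^2 + 0.212^2) = 0.72948475
v_eff = uc^4 / (u1^4/v1 + u2^4/v2)
= 0.72948475^4 / (0.698^4/13 + 0.212^4/6)
= 0.28318149 / 0.018595717
v_eff = 15.2283

15.2283


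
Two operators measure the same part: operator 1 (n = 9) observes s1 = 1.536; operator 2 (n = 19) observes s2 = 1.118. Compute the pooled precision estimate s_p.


s_p = sqrt(((n1-1)*s1^2 + (n2-1)*s2^2) / (n1+n2-2))
numerator = (9-1)*1.536^2 + (19-1)*1.118^2 = 18.874368 + 22.498632 = 41.373
denominator = 9 + 19 - 2 = 26
s_p^2 = 41.373 / 26 = 1.5912692
s_p = sqrt(1.5912692) = 1.2615

1.2615


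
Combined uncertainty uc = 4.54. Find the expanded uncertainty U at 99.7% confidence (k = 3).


U = k * uc
U = 3 * 4.54
U = 13.6200

13.6200


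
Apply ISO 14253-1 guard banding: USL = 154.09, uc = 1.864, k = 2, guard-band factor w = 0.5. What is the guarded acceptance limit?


U = k * uc = 2 * 1.864 = 3.728
guard band g = w * U = 0.5 * 3.728 = 1.864
AL = USL - g = 154.09 - 1.864
AL = 152.2260

152.2260


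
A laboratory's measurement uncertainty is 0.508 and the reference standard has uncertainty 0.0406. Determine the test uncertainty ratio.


TUR = u_lab / u_ref
= 0.508 / 0.0406
= 12.5123

12.5123


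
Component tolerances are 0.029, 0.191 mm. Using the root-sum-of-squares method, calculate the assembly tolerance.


RSS = sqrt(0.029^2 + 0.191^2)
= sqrt(0.037322)
= 0.1932

0.1932


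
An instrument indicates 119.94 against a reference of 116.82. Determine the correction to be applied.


Correction = standard - reading
= 116.82 - 119.94
= -3.1200

-3.1200


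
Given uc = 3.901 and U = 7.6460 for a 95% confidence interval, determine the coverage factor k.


k = U / uc
k = 7.6460 / 3.901
k = 1.96

1.96


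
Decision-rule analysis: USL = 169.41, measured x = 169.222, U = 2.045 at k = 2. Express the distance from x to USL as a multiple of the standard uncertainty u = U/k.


u = U / k = 2.045 / 2 = 1.0225
margin = |USL - x| = |169.41 - 169.222| = 0.188
z = margin / u = 0.188 / 1.0225
z = 0.1839

0.1839


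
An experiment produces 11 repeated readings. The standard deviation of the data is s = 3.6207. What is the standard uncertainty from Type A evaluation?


u_A = s / sqrt(n)
u_A = 3.6207 / sqrt(11)
u_A = 3.6207 / 3.3166248
u_A = 1.0917

1.0917


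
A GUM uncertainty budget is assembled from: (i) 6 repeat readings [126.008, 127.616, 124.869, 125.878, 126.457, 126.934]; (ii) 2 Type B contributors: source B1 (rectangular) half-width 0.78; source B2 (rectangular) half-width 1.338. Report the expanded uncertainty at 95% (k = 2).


mean = (126.008 + 127.616 + 124.869 + 125.878 + 126.457 + 126.934) / 6 = 126.2936667
s = sqrt(sum((x - mean)^2)/(n-1)) = 0.9454448
u_A = s / sqrt(n) = 0.9454448 / sqrt(6) = 0.38597622
u_B1 = 0.78 / sqrt(3) = 0.45033321
u_B2 = 1.338 / sqrt(3) = 0.77249466
uc = sqrt(0.38597622^2 + 0.45033321^2 + 0.77249466^2) = 0.97392281
U = k * uc = 2 * 0.97392281
U = 1.9478

1.9478


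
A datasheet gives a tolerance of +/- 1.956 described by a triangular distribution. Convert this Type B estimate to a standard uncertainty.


u_B = half_width / sqrt(6)
u_B = 1.956 / 2.4494897
u_B = 0.7985

0.7985


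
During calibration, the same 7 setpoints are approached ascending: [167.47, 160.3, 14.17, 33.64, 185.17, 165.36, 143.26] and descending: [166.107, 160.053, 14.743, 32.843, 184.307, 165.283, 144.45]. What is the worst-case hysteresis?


|167.47 - 166.107| = 1.3630
|160.3 - 160.053| = 0.2470
|14.17 - 14.743| = 0.5730
|33.64 - 32.843| = 0.7970
|185.17 - 184.307| = 0.8630
|165.36 - 165.283| = 0.0770
|143.26 - 144.45| = 1.1900
hysteresis = max(diffs) = 1.3630

1.3630


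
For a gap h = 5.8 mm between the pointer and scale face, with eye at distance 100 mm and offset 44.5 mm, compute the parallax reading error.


error = h * offset / d
= 5.8 * 44.5 / 100
= 2.5810

2.5810


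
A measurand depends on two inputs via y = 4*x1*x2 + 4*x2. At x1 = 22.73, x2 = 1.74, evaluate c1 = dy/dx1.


y = 4*x1*x2 + 4*x2
dy/dx1 = 4*x2
Evaluate at x2 = 1.74: c1 = 4 * 1.74
c1 = 6.9600

6.9600


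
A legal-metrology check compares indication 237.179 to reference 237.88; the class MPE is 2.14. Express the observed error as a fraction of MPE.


e = indication - reference = 237.179 - 237.88 = -0.7010
|e| = 0.7010
ratio = |e| / MPE = 0.7010 / 2.14
ratio = 0.3276

0.3276


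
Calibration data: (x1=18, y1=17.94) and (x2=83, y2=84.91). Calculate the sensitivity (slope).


slope = (y2 - y1) / (x2 - x1)
= (84.91 - 17.94) / (83 - 18)
= 66.9700 / 65
= 1.0303

1.0303


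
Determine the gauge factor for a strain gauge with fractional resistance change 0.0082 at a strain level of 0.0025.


GF = (dR/R) / epsilon
= 0.0082 / 0.0025
= 3.2800

3.2800


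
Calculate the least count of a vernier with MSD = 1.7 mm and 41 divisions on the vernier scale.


LC = MSD / n_div
= 1.7 / 41
= 0.0415

0.0415


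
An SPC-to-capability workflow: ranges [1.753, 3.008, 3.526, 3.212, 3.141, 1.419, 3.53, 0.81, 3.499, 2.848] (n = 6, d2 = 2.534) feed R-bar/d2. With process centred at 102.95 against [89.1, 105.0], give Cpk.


R_bar = (1.753 + 3.008 + 3.526 + 3.212 + 3.141 + 1.419 + 3.53 + 0.81 + 3.499 + 2.848) / 10 = 2.6746
sigma = R_bar / d2 = 2.6746 / 2.534 = 1.0554854
Cp = (USL - LSL)/(6*sigma) = (105.0 - 89.1)/(6*1.0554854) = 2.5107
Cpu = (105.0 - 102.95)/(3*1.0554854) = 0.6474
Cpl = (102.95 - 89.1)/(3*1.0554854) = 4.3740
Cpk = min(Cpu, Cpl) = 0.6474

0.6474


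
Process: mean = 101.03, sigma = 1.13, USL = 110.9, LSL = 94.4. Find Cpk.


Cpu = (USL - mean) / (3*sigma) = (110.9 - 101.03) / (3*1.13) = 2.9115
Cpl = (mean - LSL) / (3*sigma) = (101.03 - 94.4) / (3*1.13) = 1.9558
Cpk = min(Cpu, Cpl) = 1.9558

1.9558


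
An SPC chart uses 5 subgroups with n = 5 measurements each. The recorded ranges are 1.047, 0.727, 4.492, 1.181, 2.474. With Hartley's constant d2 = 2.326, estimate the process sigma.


R_bar = (1.047 + 0.727 + 4.492 + 1.181 + 2.474) / 5
R_bar = 9.921 / 5 = 1.9842
sigma_hat = R_bar / d2 = 1.9842 / 2.326 = 0.8531

0.8531


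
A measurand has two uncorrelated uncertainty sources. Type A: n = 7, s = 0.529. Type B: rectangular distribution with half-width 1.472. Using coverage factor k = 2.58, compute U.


u_A = s / sqrt(n) = 0.529 / sqrt(7) = 0.19994321
u_B = half_width / sqrt(3) = 1.472 / sqrt(3) = 0.8498596
uc = sqrt(u_A^2 + u_B^2) = sqrt(0.19994321^2 + 0.8498596^2) = 0.87306279
U = k * uc = 2.58 * 0.87306279
U = 2.2525

2.2525


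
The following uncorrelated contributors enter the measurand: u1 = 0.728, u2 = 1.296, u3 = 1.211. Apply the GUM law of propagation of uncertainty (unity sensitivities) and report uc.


uc = sqrt(0.728^2 + 1.296^2 + 1.211^2)
uc = sqrt(3.676121)
uc = 1.9173

1.9173


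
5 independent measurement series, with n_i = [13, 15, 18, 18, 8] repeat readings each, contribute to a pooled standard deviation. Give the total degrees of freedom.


nu = sum_i (n_i - 1)
nu = ((13 - 1) + (15 - 1) + (18 - 1) + (18 - 1) + (8 - 1))
nu = 12 + 14 + 17 + 17 + 7
nu = 67

67


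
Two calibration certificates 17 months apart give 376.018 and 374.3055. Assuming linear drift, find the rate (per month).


rate = (v2 - v1) / months
= (374.3055 - 376.018) / 17
= -1.7125 / 17
= -0.1007

-0.1007


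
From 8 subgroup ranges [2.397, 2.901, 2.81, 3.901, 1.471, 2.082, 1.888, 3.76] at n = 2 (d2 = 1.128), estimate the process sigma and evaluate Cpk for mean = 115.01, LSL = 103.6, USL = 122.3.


R_bar = (2.397 + 2.901 + 2.81 + 3.901 + 1.471 + 2.082 + 1.888 + 3.76) / 8 = 2.65125
sigma = R_bar / d2 = 2.65125 / 1.128 = 2.3503989
Cp = (USL - LSL)/(6*sigma) = (122.3 - 103.6)/(6*2.3503989) = 1.3260
Cpu = (122.3 - 115.01)/(3*2.3503989) = 1.0339
Cpl = (115.01 - 103.6)/(3*2.3503989) = 1.6182
Cpk = min(Cpu, Cpl) = 1.0339

1.0339


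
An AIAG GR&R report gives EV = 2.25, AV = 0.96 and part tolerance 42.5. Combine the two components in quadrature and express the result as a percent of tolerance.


GRR = sqrt(EV^2 + AV^2) = sqrt(2.25^2 + 0.96^2) = 2.446242
%GRR = GRR / tol * 100 = 2.446242 / 42.5 * 100
%GRR = 5.7559

5.7559


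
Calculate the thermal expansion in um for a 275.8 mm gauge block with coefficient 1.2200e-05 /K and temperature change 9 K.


dL = L * alpha * dT
= 275.8 * 1.2200e-05 * 9
= 0.0302828 mm
dL_um = 0.0302828 * 1000 = 30.2828 um

30.2828


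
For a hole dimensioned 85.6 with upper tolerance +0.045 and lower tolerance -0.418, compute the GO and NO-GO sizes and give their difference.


GO = nominal - lower_tol (smallest hole = maximum material condition)
GO = 85.6 - 0.418 = 85.182
NO-GO = nominal + upper_tol (largest hole = least material condition)
NO-GO = 85.6 + 0.045 = 85.645
spread = NO-GO - GO = 85.645 - 85.182 = 0.4630

0.4630


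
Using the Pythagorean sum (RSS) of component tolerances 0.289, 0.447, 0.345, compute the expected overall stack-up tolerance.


RSS = sqrt(0.289^2 + 0.447^2 + 0.345^2)
= sqrt(0.402355)
= 0.6343

0.6343


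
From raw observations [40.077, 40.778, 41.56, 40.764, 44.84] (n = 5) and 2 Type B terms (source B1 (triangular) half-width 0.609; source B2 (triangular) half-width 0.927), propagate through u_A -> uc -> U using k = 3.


mean = (40.077 + 40.778 + 41.56 + 40.764 + 44.84) / 5 = 41.6038
s = sqrt(sum((x - mean)^2)/(n-1)) = 1.8836956
u_A = s / sqrt(n) = 1.8836956 / sqrt(5) = 0.84241428
u_B1 = 0.609 / sqrt(6) = 0.24862321
u_B2 = 0.927 / sqrt(6) = 0.37844617
uc = sqrt(0.84241428^2 + 0.24862321^2 + 0.37844617^2) = 0.95639784
U = k * uc = 3 * 0.95639784
U = 2.8692

2.8692


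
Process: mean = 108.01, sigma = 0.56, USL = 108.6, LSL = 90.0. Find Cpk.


Cpu = (USL - mean) / (3*sigma) = (108.6 - 108.01) / (3*0.56) = 0.3512
Cpl = (mean - LSL) / (3*sigma) = (108.01 - 90.0) / (3*0.56) = 10.7202
Cpk = min(Cpu, Cpl) = 0.3512

0.3512


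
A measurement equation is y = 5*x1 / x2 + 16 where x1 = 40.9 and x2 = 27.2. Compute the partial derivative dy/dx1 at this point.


y = 5*x1 / x2 + 16
dy/dx1 = 5/x2
Evaluate at x2 = 27.2: c1 = 5 / 27.2
c1 = 0.1838

0.1838


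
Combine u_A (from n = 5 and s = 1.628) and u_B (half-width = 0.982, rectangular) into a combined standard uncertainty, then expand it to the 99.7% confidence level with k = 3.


u_A = s / sqrt(n) = 1.628 / sqrt(5) = 0.72806373
u_B = half_width / sqrt(3) = 0.982 / sqrt(3) = 0.56695796
uc = sqrt(u_A^2 + u_B^2) = sqrt(0.72806373^2 + 0.56695796^2) = 0.9227774
U = k * uc = 3 * 0.9227774
U = 2.7683

2.7683


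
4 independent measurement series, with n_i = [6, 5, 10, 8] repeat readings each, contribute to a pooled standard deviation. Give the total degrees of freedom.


nu = sum_i (n_i - 1)
nu = ((6 - 1) + (5 - 1) + (10 - 1) + (8 - 1))
nu = 5 + 4 + 9 + 7
nu = 25

25


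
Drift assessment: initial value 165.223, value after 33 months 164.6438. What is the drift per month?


rate = (v2 - v1) / months
= (164.6438 - 165.223) / 33
= -0.5792 / 33
= -0.0176

-0.0176


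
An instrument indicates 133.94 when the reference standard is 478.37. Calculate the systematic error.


Systematic error = measured - true
= 133.94 - 478.37
= -344.4300

-344.4300


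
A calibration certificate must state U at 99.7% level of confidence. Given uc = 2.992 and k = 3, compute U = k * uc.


U = k * uc
U = 3 * 2.992
U = 8.9760

8.9760


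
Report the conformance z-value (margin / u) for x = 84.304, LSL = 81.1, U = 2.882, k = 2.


u = U / k = 2.882 / 2 = 1.441
margin = |LSL - x| = |81.1 - 84.304| = 3.204
z = margin / u = 3.204 / 1.441
z = 2.2235

2.2235


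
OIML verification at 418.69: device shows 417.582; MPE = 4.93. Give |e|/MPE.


e = indication - reference = 417.582 - 418.69 = -1.1080
|e| = 1.1080
ratio = |e| / MPE = 1.1080 / 4.93
ratio = 0.2247

0.2247


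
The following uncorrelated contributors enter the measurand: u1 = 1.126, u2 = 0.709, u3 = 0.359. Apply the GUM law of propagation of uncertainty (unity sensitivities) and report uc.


uc = sqrt(1.126^2 + 0.709^2 + 0.359^2)
uc = sqrt(1.899438)
uc = 1.3782

1.3782


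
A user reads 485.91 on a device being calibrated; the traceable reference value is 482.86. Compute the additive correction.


Correction = standard - reading
= 482.86 - 485.91
= -3.0500

-3.0500


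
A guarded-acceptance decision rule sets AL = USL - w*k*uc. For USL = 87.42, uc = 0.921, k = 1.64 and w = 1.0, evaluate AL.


U = k * uc = 1.64 * 0.921 = 1.51044
guard band g = w * U = 1.0 * 1.51044 = 1.51044
AL = USL - g = 87.42 - 1.51044
AL = 85.9096

85.9096


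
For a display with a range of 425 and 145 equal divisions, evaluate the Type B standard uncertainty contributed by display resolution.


resolution = range / divisions
resolution = 425 / 145 = 2.9310345
u_res = resolution / (2*sqrt(3))
u_res = 2.9310345 / 3.4641016
u_res = 0.8461

0.8461


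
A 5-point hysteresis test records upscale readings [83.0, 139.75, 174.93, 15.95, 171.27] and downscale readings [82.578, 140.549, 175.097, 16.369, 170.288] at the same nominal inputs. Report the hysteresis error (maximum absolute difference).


|83.0 - 82.578| = 0.4220
|139.75 - 140.549| = 0.7990
|174.93 - 175.097| = 0.1670
|15.95 - 16.369| = 0.4190
|171.27 - 170.288| = 0.9820
hysteresis = max(diffs) = 0.9820

0.9820


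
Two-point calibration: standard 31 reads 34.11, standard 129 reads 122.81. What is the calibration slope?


slope = (y2 - y1) / (x2 - x1)
= (122.81 - 34.11) / (129 - 31)
= 88.7000 / 98
= 0.9051

0.9051


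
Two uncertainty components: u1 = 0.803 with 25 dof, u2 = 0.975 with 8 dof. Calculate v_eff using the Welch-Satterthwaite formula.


uc = sqrt(u1^2 + u2^2) = sqrt(0.803^2 + 0.975^2) = 1.2631049
v_eff = uc^4 / (u1^4/v1 + u2^4/v2)
= 1.2631049^4 / (0.803^4/25 + 0.975^4/8)
= 2.5454096 / 0.12959213
v_eff = 19.6417

19.6417


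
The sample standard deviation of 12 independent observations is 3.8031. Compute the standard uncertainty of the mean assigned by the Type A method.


u_A = s / sqrt(n)
u_A = 3.8031 / sqrt(12)
u_A = 3.8031 / 3.4641016
u_A = 1.0979

1.0979


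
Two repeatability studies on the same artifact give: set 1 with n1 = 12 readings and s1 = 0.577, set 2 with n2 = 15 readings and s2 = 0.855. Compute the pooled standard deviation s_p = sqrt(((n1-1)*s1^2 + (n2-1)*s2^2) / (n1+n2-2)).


s_p = sqrt(((n1-1)*s1^2 + (n2-1)*s2^2) / (n1+n2-2))
numerator = (12-1)*0.577^2 + (15-1)*0.855^2 = 3.662219 + 10.23435 = 13.896569
denominator = 12 + 15 - 2 = 25
s_p^2 = 13.896569 / 25 = 0.55586276
s_p = sqrt(0.55586276) = 0.7456

0.7456


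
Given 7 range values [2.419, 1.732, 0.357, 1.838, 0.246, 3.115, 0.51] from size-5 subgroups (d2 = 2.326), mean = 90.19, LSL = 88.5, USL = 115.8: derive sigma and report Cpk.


R_bar = (2.419 + 1.732 + 0.357 + 1.838 + 0.246 + 3.115 + 0.51) / 7 = 1.4595714
sigma = R_bar / d2 = 1.4595714 / 2.326 = 0.62750275
Cp = (USL - LSL)/(6*sigma) = (115.8 - 88.5)/(6*0.62750275) = 7.2510
Cpu = (115.8 - 90.19)/(3*0.62750275) = 13.6042
Cpl = (90.19 - 88.5)/(3*0.62750275) = 0.8977
Cpk = min(Cpu, Cpl) = 0.8977

0.8977


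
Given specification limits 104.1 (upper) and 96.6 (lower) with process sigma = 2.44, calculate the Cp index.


Cp = (USL - LSL) / (6 * sigma)
= (104.1 - 96.6) / (6 * 2.44)
= 7.5000 / 14.6400
= 0.5123

0.5123


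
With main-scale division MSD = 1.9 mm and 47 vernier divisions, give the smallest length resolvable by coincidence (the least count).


LC = MSD / n_div
= 1.9 / 47
= 0.0404

0.0404


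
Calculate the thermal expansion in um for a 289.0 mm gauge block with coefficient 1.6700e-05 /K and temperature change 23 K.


dL = L * alpha * dT
= 289.0 * 1.6700e-05 * 23
= 0.1110049 mm
dL_um = 0.1110049 * 1000 = 111.0049 um

111.0049


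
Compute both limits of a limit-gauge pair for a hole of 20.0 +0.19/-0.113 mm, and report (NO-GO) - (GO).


GO = nominal - lower_tol (smallest hole = maximum material condition)
GO = 20.0 - 0.113 = 19.887
NO-GO = nominal + upper_tol (largest hole = least material condition)
NO-GO = 20.0 + 0.19 = 20.19
spread = NO-GO - GO = 20.19 - 19.887 = 0.3030

0.3030


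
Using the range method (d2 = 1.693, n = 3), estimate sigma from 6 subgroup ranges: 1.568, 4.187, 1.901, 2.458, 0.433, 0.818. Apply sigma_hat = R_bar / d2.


R_bar = (1.568 + 4.187 + 1.901 + 2.458 + 0.433 + 0.818) / 6
R_bar = 11.365 / 6 = 1.8941667
sigma_hat = R_bar / d2 = 1.8941667 / 1.693 = 1.1188

1.1188


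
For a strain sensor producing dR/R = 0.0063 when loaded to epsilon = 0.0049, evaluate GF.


GF = (dR/R) / epsilon
= 0.0063 / 0.0049
= 1.2857

1.2857


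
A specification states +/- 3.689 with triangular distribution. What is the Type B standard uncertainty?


u_B = half_width / sqrt(6)
u_B = 3.689 / 2.4494897
u_B = 1.5060

1.5060


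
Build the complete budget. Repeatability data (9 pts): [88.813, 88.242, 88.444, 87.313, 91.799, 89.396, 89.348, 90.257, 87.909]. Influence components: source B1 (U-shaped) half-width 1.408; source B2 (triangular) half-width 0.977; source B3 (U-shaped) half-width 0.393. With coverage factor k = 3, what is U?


mean = (88.813 + 88.242 + 88.444 + 87.313 + 91.799 + 89.396 + 89.348 + 90.257 + 87.909) / 9 = 89.05788889
s = sqrt(sum((x - mean)^2)/(n-1)) = 1.3517178
u_A = s / sqrt(n) = 1.3517178 / sqrt(9) = 0.4505726
u_B1 = 1.408 / sqrt(2) = 0.99560635
u_B2 = 0.977 / sqrt(6) = 0.39885858
u_B3 = 0.393 / sqrt(2) = 0.27789297
uc = sqrt(0.4505726^2 + 0.99560635^2 + 0.39885858^2 + 0.27789297^2) = 1.1960603
U = k * uc = 3 * 1.1960603
U = 3.5882

3.5882


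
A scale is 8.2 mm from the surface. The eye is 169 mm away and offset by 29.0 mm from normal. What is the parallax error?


error = h * offset / d
= 8.2 * 29.0 / 169
= 1.4071

1.4071


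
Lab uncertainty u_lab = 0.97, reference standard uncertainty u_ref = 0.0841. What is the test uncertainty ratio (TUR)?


TUR = u_lab / u_ref
= 0.97 / 0.0841
= 11.5339

11.5339


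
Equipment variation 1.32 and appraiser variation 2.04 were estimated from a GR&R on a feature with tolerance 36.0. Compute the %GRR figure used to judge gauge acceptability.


GRR = sqrt(EV^2 + AV^2) = sqrt(1.32^2 + 2.04^2) = 2.4298148
%GRR = GRR / tol * 100 = 2.4298148 / 36.0 * 100
%GRR = 6.7495

6.7495


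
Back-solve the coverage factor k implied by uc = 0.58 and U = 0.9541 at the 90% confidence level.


k = U / uc
k = 0.9541 / 0.58
k = 1.645

1.645


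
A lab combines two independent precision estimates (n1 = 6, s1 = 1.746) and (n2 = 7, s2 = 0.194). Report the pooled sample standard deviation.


s_p = sqrt(((n1-1)*s1^2 + (n2-1)*s2^2) / (n1+n2-2))
numerator = (6-1)*1.746^2 + (7-1)*0.194^2 = 15.24258 + 0.225816 = 15.468396
denominator = 6 + 7 - 2 = 11
s_p^2 = 15.468396 / 11 = 1.4062178
s_p = sqrt(1.4062178) = 1.1858

1.1858


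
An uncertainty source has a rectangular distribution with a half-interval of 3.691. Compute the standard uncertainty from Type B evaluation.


u_B = half_width / sqrt(3)
u_B = 3.691 / 1.7320508
u_B = 2.1310

2.1310


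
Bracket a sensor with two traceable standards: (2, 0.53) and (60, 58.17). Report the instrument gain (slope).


slope = (y2 - y1) / (x2 - x1)
= (58.17 - 0.53) / (60 - 2)
= 57.6400 / 58
= 0.9938

0.9938


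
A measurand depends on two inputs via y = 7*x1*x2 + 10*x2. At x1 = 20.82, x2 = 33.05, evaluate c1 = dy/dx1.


y = 7*x1*x2 + 10*x2
dy/dx1 = 7*x2
Evaluate at x2 = 33.05: c1 = 7 * 33.05
c1 = 231.3500

231.3500


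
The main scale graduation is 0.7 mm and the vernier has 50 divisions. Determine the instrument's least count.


LC = MSD / n_div
= 0.7 / 50
= 0.0140

0.0140


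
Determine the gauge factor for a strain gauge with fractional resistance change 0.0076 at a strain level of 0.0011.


GF = (dR/R) / epsilon
= 0.0076 / 0.0011
= 6.9091

6.9091


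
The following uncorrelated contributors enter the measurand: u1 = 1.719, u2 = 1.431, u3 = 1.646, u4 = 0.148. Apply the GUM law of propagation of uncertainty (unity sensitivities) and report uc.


uc = sqrt(1.719^2 + 1.431^2 + 1.646^2 + 0.148^2)
uc = sqrt(7.733942)
uc = 2.7810

2.7810


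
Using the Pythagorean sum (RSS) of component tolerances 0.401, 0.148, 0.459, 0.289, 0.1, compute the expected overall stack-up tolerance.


RSS = sqrt(0.401^2 + 0.148^2 + 0.459^2 + 0.289^2 + 0.1^2)
= sqrt(0.486907)
= 0.6978

0.6978


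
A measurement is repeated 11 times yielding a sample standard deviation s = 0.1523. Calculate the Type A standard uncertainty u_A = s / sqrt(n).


u_A = s / sqrt(n)
u_A = 0.1523 / sqrt(11)
u_A = 0.1523 / 3.3166248
u_A = 0.0459

0.0459


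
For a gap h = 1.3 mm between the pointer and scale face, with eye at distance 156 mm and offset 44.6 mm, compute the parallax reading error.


error = h * offset / d
= 1.3 * 44.6 / 156
= 0.3717

0.3717


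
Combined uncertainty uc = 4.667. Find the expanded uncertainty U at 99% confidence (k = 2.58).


U = k * uc
U = 2.58 * 4.667
U = 12.0409

12.0409


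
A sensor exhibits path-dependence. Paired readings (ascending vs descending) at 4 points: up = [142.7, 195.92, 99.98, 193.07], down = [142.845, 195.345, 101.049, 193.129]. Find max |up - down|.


|142.7 - 142.845| = 0.1450
|195.92 - 195.345| = 0.5750
|99.98 - 101.049| = 1.0690
|193.07 - 193.129| = 0.0590
hysteresis = max(diffs) = 1.0690

1.0690


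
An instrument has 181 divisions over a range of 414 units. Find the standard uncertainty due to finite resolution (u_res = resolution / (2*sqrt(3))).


resolution = range / divisions
resolution = 414 / 181 = 2.2872928
u_res = resolution / (2*sqrt(3))
u_res = 2.2872928 / 3.4641016
u_res = 0.6603

0.6603


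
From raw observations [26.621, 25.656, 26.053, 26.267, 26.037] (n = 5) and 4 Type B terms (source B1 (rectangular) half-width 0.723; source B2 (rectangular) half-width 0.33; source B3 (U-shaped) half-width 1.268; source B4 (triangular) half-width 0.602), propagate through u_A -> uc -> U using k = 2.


mean = (26.621 + 25.656 + 26.053 + 26.267 + 26.037) / 5 = 26.1268
s = sqrt(sum((x - mean)^2)/(n-1)) = 0.35321835
u_A = s / sqrt(n) = 0.35321835 / sqrt(5) = 0.15796405
u_B1 = 0.723 / sqrt(3) = 0.41742424
u_B2 = 0.33 / sqrt(3) = 0.19052559
u_B3 = 1.268 / sqrt(2) = 0.8966114
u_B4 = 0.602 / sqrt(6) = 0.24576547
uc = sqrt(0.15796405^2 + 0.41742424^2 + 0.19052559^2 + 0.8966114^2 + 0.24576547^2) = 1.0487175
U = k * uc = 2 * 1.0487175
U = 2.0974

2.0974


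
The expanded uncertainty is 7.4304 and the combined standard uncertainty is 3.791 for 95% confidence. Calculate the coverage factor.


k = U / uc
k = 7.4304 / 3.791
k = 1.96

1.96


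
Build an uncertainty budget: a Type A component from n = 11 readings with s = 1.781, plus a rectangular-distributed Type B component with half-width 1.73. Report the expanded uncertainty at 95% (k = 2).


u_A = s / sqrt(n) = 1.781 / sqrt(11) = 0.5369917
u_B = half_width / sqrt(3) = 1.73 / sqrt(3) = 0.99881597
uc = sqrt(u_A^2 + u_B^2) = sqrt(0.5369917^2 + 0.99881597^2) = 1.1340165
U = k * uc = 2 * 1.1340165
U = 2.2680

2.2680


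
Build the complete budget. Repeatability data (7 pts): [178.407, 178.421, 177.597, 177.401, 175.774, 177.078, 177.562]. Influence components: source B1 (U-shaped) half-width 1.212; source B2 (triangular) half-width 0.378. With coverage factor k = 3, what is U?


mean = (178.407 + 178.421 + 177.597 + 177.401 + 175.774 + 177.078 + 177.562) / 7 = 177.4628571
s = sqrt(sum((x - mean)^2)/(n-1)) = 0.89828047
u_A = s / sqrt(n) = 0.89828047 / sqrt(7) = 0.3395181
u_B1 = 1.212 / sqrt(2) = 0.85701342
u_B2 = 0.378 / sqrt(6) = 0.15431785
uc = sqrt(0.3395181^2 + 0.85701342^2 + 0.15431785^2) = 0.93464354
U = k * uc = 3 * 0.93464354
U = 2.8039

2.8039


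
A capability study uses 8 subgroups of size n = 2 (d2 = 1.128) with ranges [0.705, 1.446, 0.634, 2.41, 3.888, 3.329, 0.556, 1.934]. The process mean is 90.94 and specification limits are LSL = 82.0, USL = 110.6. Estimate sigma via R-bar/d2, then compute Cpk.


R_bar = (0.705 + 1.446 + 0.634 + 2.41 + 3.888 + 3.329 + 0.556 + 1.934) / 8 = 1.86275
sigma = R_bar / d2 = 1.86275 / 1.128 = 1.6513741
Cp = (USL - LSL)/(6*sigma) = (110.6 - 82.0)/(6*1.6513741) = 2.8865
Cpu = (110.6 - 90.94)/(3*1.6513741) = 3.9684
Cpl = (90.94 - 82.0)/(3*1.6513741) = 1.8046
Cpk = min(Cpu, Cpl) = 1.8046

1.8046


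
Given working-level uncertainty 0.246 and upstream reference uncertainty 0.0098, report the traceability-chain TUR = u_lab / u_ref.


TUR = u_lab / u_ref
= 0.246 / 0.0098
= 25.1020

25.1020


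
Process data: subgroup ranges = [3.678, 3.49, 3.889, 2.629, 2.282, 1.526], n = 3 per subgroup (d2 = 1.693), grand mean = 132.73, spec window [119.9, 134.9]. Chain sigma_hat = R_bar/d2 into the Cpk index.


R_bar = (3.678 + 3.49 + 3.889 + 2.629 + 2.282 + 1.526) / 6 = 2.9156667
sigma = R_bar / d2 = 2.9156667 / 1.693 = 1.7221894
Cp = (USL - LSL)/(6*sigma) = (134.9 - 119.9)/(6*1.7221894) = 1.4516
Cpu = (134.9 - 132.73)/(3*1.7221894) = 0.4200
Cpl = (132.73 - 119.9)/(3*1.7221894) = 2.4833
Cpk = min(Cpu, Cpl) = 0.4200

0.4200


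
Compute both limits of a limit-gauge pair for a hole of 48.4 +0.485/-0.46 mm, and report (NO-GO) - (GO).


GO = nominal - lower_tol (smallest hole = maximum material condition)
GO = 48.4 - 0.46 = 47.94
NO-GO = nominal + upper_tol (largest hole = least material condition)
NO-GO = 48.4 + 0.485 = 48.885
spread = NO-GO - GO = 48.885 - 47.94 = 0.9450

0.9450


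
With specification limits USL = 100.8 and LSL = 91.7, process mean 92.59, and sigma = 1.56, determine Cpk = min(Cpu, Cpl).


Cpu = (USL - mean) / (3*sigma) = (100.8 - 92.59) / (3*1.56) = 1.7543
Cpl = (mean - LSL) / (3*sigma) = (92.59 - 91.7) / (3*1.56) = 0.1902
Cpk = min(Cpu, Cpl) = 0.1902

0.1902


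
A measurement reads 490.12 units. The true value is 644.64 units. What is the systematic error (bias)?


Systematic error = measured - true
= 490.12 - 644.64
= -154.5200

-154.5200


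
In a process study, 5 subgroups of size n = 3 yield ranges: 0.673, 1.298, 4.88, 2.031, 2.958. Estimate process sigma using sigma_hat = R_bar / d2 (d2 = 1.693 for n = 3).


R_bar = (0.673 + 1.298 + 4.88 + 2.031 + 2.958) / 5
R_bar = 11.84 / 5 = 2.368
sigma_hat = R_bar / d2 = 2.368 / 1.693 = 1.3987

1.3987


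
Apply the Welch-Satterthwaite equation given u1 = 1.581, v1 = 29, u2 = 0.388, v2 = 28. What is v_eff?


uc = sqrt(u1^2 + u2^2) = sqrt(1.581^2 + 0.388^2) = 1.6279143
v_eff = uc^4 / (u1^4/v1 + u2^4/v2)
= 1.6279143^4 / (1.581^4/29 + 0.388^4/28)
= 7.0230563 / 0.21625097
v_eff = 32.4764

32.4764


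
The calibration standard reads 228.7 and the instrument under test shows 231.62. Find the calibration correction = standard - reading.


Correction = standard - reading
= 228.7 - 231.62
= -2.9200

-2.9200


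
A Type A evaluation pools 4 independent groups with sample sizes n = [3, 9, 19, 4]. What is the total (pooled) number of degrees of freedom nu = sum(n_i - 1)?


nu = sum_i (n_i - 1)
nu = ((3 - 1) + (9 - 1) + (19 - 1) + (4 - 1))
nu = 2 + 8 + 18 + 3
nu = 31

31


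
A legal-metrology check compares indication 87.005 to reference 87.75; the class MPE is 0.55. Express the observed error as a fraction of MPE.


e = indication - reference = 87.005 - 87.75 = -0.7450
|e| = 0.7450
ratio = |e| / MPE = 0.7450 / 0.55
ratio = 1.3545

1.3545


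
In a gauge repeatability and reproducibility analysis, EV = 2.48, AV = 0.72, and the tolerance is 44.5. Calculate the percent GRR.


GRR = sqrt(EV^2 + AV^2) = sqrt(2.48^2 + 0.72^2) = 2.582402
%GRR = GRR / tol * 100 = 2.582402 / 44.5 * 100
%GRR = 5.8032

5.8032


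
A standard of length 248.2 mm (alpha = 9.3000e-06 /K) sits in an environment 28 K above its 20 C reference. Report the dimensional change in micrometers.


dL = L * alpha * dT
= 248.2 * 9.3000e-06 * 28
= 0.0646313 mm
dL_um = 0.0646313 * 1000 = 64.6313 um

64.6313


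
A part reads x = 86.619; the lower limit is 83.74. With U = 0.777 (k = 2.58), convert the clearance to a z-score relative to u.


u = U / k = 0.777 / 2.58 = 0.30116279
margin = |LSL - x| = |83.74 - 86.619| = 2.879
z = margin / u = 2.879 / 0.30116279
z = 9.5596

9.5596


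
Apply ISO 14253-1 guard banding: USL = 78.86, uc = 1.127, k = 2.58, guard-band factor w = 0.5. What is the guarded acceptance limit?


U = k * uc = 2.58 * 1.127 = 2.90766
guard band g = w * U = 0.5 * 2.90766 = 1.45383
AL = USL - g = 78.86 - 1.45383
AL = 77.4062

77.4062


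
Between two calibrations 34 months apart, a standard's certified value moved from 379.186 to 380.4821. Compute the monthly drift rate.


rate = (v2 - v1) / months
= (380.4821 - 379.186) / 34
= 1.2961 / 34
= 0.0381

0.0381


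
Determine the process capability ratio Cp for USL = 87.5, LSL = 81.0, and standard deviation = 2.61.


Cp = (USL - LSL) / (6 * sigma)
= (87.5 - 81.0) / (6 * 2.61)
= 6.5000 / 15.6600
= 0.4151

0.4151


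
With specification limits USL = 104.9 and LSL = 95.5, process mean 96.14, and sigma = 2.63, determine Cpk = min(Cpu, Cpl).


Cpu = (USL - mean) / (3*sigma) = (104.9 - 96.14) / (3*2.63) = 1.1103
Cpl = (mean - LSL) / (3*sigma) = (96.14 - 95.5) / (3*2.63) = 0.0811
Cpk = min(Cpu, Cpl) = 0.0811

0.0811


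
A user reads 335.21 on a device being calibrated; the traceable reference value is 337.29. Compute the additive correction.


Correction = standard - reading
= 337.29 - 335.21
= 2.0800

2.0800


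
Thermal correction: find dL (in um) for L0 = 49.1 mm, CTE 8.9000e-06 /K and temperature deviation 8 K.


dL = L * alpha * dT
= 49.1 * 8.9000e-06 * 8
= 0.0034959 mm
dL_um = 0.0034959 * 1000 = 3.4959 um

3.4959


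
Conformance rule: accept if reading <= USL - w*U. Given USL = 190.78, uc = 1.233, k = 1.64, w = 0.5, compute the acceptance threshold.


U = k * uc = 1.64 * 1.233 = 2.02212
guard band g = w * U = 0.5 * 2.02212 = 1.01106
AL = USL - g = 190.78 - 1.01106
AL = 189.7689

189.7689


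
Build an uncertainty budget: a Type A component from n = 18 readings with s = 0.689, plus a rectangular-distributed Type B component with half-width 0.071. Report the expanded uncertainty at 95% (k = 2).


u_A = s / sqrt(n) = 0.689 / sqrt(18) = 0.16239886
u_B = half_width / sqrt(3) = 0.071 / sqrt(3) = 0.040991869
uc = sqrt(u_A^2 + u_B^2) = sqrt(0.16239886^2 + 0.040991869^2) = 0.16749246
U = k * uc = 2 * 0.16749246
U = 0.3350

0.3350


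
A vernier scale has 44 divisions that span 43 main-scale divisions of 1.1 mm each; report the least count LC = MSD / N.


LC = MSD / n_div
= 1.1 / 44
= 0.0250

0.0250


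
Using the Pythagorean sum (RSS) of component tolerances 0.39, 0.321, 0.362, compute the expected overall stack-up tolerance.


RSS = sqrt(0.39^2 + 0.321^2 + 0.362^2)
= sqrt(0.386185)
= 0.6214

0.6214


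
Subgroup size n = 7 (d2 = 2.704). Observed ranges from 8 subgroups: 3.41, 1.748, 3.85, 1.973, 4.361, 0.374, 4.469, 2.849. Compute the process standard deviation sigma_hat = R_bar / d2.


R_bar = (3.41 + 1.748 + 3.85 + 1.973 + 4.361 + 0.374 + 4.469 + 2.849) / 8
R_bar = 23.034 / 8 = 2.87925
sigma_hat = R_bar / d2 = 2.87925 / 2.704 = 1.0648

1.0648


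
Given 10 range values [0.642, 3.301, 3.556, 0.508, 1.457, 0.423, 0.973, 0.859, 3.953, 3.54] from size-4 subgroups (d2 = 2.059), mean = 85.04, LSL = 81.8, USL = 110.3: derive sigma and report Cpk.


R_bar = (0.642 + 3.301 + 3.556 + 0.508 + 1.457 + 0.423 + 0.973 + 0.859 + 3.953 + 3.54) / 10 = 1.9212
sigma = R_bar / d2 = 1.9212 / 2.059 = 0.93307431
Cp = (USL - LSL)/(6*sigma) = (110.3 - 81.8)/(6*0.93307431) = 5.0907
Cpu = (110.3 - 85.04)/(3*0.93307431) = 9.0239
Cpl = (85.04 - 81.8)/(3*0.93307431) = 1.1575
Cpk = min(Cpu, Cpl) = 1.1575

1.1575


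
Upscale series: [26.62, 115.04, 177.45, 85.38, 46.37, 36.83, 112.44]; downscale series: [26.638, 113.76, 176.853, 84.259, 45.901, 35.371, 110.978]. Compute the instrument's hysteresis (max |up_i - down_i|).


|26.62 - 26.638| = 0.0180
|115.04 - 113.76| = 1.2800
|177.45 - 176.853| = 0.5970
|85.38 - 84.259| = 1.1210
|46.37 - 45.901| = 0.4690
|36.83 - 35.371| = 1.4590
|112.44 - 110.978| = 1.4620
hysteresis = max(diffs) = 1.4620

1.4620


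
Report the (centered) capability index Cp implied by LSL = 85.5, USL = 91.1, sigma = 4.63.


Cp = (USL - LSL) / (6 * sigma)
= (91.1 - 85.5) / (6 * 4.63)
= 5.6000 / 27.7800
= 0.2016

0.2016


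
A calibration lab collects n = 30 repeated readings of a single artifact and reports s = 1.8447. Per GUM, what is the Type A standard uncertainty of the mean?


u_A = s / sqrt(n)
u_A = 1.8447 / sqrt(30)
u_A = 1.8447 / 5.4772256
u_A = 0.3368

0.3368


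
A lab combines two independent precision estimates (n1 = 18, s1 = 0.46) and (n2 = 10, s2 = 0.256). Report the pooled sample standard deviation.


s_p = sqrt(((n1-1)*s1^2 + (n2-1)*s2^2) / (n1+n2-2))
numerator = (18-1)*0.46^2 + (10-1)*0.256^2 = 3.5972 + 0.589824 = 4.187024
denominator = 18 + 10 - 2 = 26
s_p^2 = 4.187024 / 26 = 0.16103938
s_p = sqrt(0.16103938) = 0.4013

0.4013


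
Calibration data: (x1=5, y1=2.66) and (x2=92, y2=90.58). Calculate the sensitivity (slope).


slope = (y2 - y1) / (x2 - x1)
= (90.58 - 2.66) / (92 - 5)
= 87.9200 / 87
= 1.0106

1.0106


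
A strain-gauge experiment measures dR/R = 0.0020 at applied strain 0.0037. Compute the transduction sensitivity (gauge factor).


GF = (dR/R) / epsilon
= 0.0020 / 0.0037
= 0.5405

0.5405


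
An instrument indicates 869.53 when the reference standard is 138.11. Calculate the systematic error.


Systematic error = measured - true
= 869.53 - 138.11
= 731.4200

731.4200


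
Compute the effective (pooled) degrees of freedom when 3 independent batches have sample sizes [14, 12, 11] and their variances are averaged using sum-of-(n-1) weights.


nu = sum_i (n_i - 1)
nu = ((14 - 1) + (12 - 1) + (11 - 1))
nu = 13 + 11 + 10
nu = 34

34


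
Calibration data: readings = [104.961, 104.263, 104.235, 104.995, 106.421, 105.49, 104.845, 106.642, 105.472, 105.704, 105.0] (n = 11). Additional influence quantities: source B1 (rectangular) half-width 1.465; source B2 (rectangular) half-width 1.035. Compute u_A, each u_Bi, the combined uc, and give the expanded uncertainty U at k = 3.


mean = (104.961 + 104.263 + 104.235 + 104.995 + 106.421 + 105.49 + 104.845 + 106.642 + 105.472 + 105.704 + 105.0) / 11 = 105.2752727
s = sqrt(sum((x - mean)^2)/(n-1)) = 0.7742315
u_A = s / sqrt(n) = 0.7742315 / sqrt(11) = 0.23343958
u_B1 = 1.465 / sqrt(3) = 0.84581814
u_B2 = 1.035 / sqrt(3) = 0.59755753
uc = sqrt(0.23343958^2 + 0.84581814^2 + 0.59755753^2) = 1.0615919
U = k * uc = 3 * 1.0615919
U = 3.1848

3.1848


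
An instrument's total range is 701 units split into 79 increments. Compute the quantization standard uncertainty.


resolution = range / divisions
resolution = 701 / 79 = 8.8734177
u_res = resolution / (2*sqrt(3))
u_res = 8.8734177 / 3.4641016
u_res = 2.5615

2.5615


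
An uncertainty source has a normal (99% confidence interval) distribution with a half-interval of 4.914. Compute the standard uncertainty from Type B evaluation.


u_B = half_width / 2.576
u_B = 4.914 / 2.576
u_B = 1.9076

1.9076


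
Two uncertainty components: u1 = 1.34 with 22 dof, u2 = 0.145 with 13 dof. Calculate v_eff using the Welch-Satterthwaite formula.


uc = sqrt(u1^2 + u2^2) = sqrt(1.34^2 + 0.145^2) = 1.3478223
v_eff = uc^4 / (u1^4/v1 + u2^4/v2)
= 1.3478223^4 / (1.34^4/22 + 0.145^4/13)
= 3.3001262 / 0.14658761
v_eff = 22.5130

22.5130


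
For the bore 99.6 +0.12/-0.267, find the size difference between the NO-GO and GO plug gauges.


GO = nominal - lower_tol (smallest hole = maximum material condition)
GO = 99.6 - 0.267 = 99.333
NO-GO = nominal + upper_tol (largest hole = least material condition)
NO-GO = 99.6 + 0.12 = 99.72
spread = NO-GO - GO = 99.72 - 99.333 = 0.3870

0.3870


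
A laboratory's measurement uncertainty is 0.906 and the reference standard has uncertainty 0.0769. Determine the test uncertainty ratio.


TUR = u_lab / u_ref
= 0.906 / 0.0769
= 11.7815

11.7815


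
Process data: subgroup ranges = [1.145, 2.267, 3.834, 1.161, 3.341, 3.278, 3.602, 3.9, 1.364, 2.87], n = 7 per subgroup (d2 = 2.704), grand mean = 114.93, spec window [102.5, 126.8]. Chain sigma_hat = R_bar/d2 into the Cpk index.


R_bar = (1.145 + 2.267 + 3.834 + 1.161 + 3.341 + 3.278 + 3.602 + 3.9 + 1.364 + 2.87) / 10 = 2.6762
sigma = R_bar / d2 = 2.6762 / 2.704 = 0.98971893
Cp = (USL - LSL)/(6*sigma) = (126.8 - 102.5)/(6*0.98971893) = 4.0921
Cpu = (126.8 - 114.93)/(3*0.98971893) = 3.9978
Cpl = (114.93 - 102.5)/(3*0.98971893) = 4.1864
Cpk = min(Cpu, Cpl) = 3.9978

3.9978


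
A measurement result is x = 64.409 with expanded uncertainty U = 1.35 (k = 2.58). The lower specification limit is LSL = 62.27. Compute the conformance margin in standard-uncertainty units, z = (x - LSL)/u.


u = U / k = 1.35 / 2.58 = 0.52325581
margin = |LSL - x| = |62.27 - 64.409| = 2.139
z = margin / u = 2.139 / 0.52325581
z = 4.0879

4.0879


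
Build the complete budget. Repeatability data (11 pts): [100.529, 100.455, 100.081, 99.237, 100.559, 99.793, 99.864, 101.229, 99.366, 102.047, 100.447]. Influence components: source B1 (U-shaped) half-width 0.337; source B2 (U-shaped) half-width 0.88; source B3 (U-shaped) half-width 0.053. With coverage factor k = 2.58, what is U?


mean = (100.529 + 100.455 + 100.081 + 99.237 + 100.559 + 99.793 + 99.864 + 101.229 + 99.366 + 102.047 + 100.447) / 11 = 100.3279091
s = sqrt(sum((x - mean)^2)/(n-1)) = 0.81049793
u_A = s / sqrt(n) = 0.81049793 / sqrt(11) = 0.24437432
u_B1 = 0.337 / sqrt(2) = 0.23829499
u_B2 = 0.88 / sqrt(2) = 0.62225397
u_B3 = 0.053 / sqrt(2) = 0.037476659
uc = sqrt(0.24437432^2 + 0.23829499^2 + 0.62225397^2 + 0.037476659^2) = 0.71070937
U = k * uc = 2.58 * 0.71070937
U = 1.8336

1.8336


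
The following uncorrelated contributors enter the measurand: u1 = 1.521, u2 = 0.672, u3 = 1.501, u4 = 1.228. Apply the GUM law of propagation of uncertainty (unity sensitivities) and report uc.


uc = sqrt(1.521^2 + 0.672^2 + 1.501^2 + 1.228^2)
uc = sqrt(6.52601)
uc = 2.5546

2.5546


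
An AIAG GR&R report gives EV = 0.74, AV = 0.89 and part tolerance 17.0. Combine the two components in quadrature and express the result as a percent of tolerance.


GRR = sqrt(EV^2 + AV^2) = sqrt(0.74^2 + 0.89^2) = 1.1574541
%GRR = GRR / tol * 100 = 1.1574541 / 17.0 * 100
%GRR = 6.8086

6.8086


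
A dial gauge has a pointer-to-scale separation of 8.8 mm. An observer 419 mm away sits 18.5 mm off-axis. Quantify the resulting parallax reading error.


error = h * offset / d
= 8.8 * 18.5 / 419
= 0.3885

0.3885


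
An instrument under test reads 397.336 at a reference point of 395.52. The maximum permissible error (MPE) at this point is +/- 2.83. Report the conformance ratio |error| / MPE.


e = indication - reference = 397.336 - 395.52 = 1.8160
|e| = 1.8160
ratio = |e| / MPE = 1.8160 / 2.83
ratio = 0.6417

0.6417


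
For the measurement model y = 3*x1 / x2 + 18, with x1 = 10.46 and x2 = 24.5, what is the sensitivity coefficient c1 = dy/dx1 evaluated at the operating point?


y = 3*x1 / x2 + 18
dy/dx1 = 3/x2
Evaluate at x2 = 24.5: c1 = 3 / 24.5
c1 = 0.1224

0.1224
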